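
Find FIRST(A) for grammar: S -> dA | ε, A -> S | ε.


Per alternative of A: FIRST(S) = {d, ε}; FIRST(ε) = {ε}
FIRST(A) = {d, ε}


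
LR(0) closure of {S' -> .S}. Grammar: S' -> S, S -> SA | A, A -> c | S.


Start: S' -> .S
For each item with dot before a nonterminal B, add B -> .γ for every B-production
Closure: [S' -> .S, S -> .SA, S -> .A, A -> .c, A -> .S]


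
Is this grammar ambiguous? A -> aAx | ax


balanced a^n…x^n: each string has a unique parse
Unambiguous


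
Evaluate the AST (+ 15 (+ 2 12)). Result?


Evaluate inner: (+ 2 12) = 14
Evaluate root: (+ 15 14) = 29
Result: 29


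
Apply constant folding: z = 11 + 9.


11 + 9 = 20 at compile time
Optimized: z = 20


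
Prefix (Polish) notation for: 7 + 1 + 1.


left-to-right (same/higher precedence on left): tree is (+ (+ 7 1) 1)
Prefix: + + 7 1 1


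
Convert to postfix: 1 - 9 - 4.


Left to right (same or higher precedence on left)
Postfix: 1 9 - 4 -


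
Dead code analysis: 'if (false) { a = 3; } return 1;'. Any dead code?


condition is constant false, so the whole block is unreachable
Dead: 'if (false) { a = 3; }'


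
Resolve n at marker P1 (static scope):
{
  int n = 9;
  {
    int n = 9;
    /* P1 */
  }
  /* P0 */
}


n declared in the same block as P1
n = 9


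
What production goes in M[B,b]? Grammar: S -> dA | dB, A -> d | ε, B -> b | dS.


For [B, b]: 'b' ∈ FIRST(b)
Entry: B -> b


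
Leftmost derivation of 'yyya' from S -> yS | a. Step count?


Derivation: S => yS => yyS => yyyS => yyya
Steps: 4


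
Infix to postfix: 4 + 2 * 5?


* has higher precedence, evaluate 2*5 first
Postfix: 4 2 5 * +


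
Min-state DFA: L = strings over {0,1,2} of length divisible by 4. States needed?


Track length mod 4: states 0..3, accept at 0
Minimal DFA: 4 states


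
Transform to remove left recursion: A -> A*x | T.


Left-recursive alternatives: A*x; non-recursive: T
Introduce A': A -> TA', A' -> *xA' | ε


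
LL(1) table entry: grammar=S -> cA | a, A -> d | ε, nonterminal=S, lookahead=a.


For [S, a]: 'a' ∈ FIRST(a)
Entry: S -> a


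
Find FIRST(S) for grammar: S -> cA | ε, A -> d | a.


Per alternative of S: FIRST(cA) = {c}; FIRST(ε) = {ε}
FIRST(S) = {c, ε}


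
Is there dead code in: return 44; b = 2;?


statement follows a return and is unreachable
Dead: 'b = 2'


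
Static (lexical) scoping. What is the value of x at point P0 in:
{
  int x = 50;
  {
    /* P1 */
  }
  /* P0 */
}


x declared in the same block as P0
x = 50


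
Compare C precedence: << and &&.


'<<' is shift (level 8); '&&' is logical AND (level 2)
Higher level binds tighter
'<<' has higher precedence than '&&'


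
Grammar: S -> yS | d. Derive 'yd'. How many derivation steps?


Derivation: S => yS => yd
Steps: 2


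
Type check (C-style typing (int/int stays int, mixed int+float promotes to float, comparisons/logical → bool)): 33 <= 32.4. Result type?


Operand types: int <= float
Rule: comparison yields bool
Result type: bool


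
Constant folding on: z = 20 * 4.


20 * 4 = 80 at compile time
Optimized: z = 80


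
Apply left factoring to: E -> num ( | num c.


Common prefix: 'num'
Factored: E -> num E', E' -> ( | c


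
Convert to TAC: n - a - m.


Break into single-operator statements:
t1 = n - a
t2 = t1 - m


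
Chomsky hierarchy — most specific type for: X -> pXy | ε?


Single nonterminal LHS, but p^n y^n is not regular
Classification: Type 2 (Context-Free)


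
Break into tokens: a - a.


Scan left to right, longest-match per lexeme
Tokens: ID(a), OP(-), ID(a)


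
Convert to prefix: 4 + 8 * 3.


'*' binds tighter: tree is (+ 4 (* 8 3))
Prefix: + 4 * 8 3


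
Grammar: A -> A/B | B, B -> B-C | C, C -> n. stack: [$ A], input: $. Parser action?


start symbol A on stack, input exhausted
Action: accept


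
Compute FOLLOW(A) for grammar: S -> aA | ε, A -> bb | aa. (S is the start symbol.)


$ ∈ FOLLOW(S). For each A -> αBβ: add FIRST(β)\{ε} to FOLLOW(B); if β nullable, add FOLLOW(A).
FOLLOW(A) = {$}


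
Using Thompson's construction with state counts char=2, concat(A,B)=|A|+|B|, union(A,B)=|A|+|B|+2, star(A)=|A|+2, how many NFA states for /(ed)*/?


Syntax tree has 2 char leaf(s), 0 union(s), 1 star(s)
chars contribute 2×2 = 4; each union adds +2; each star adds +2
Total: 4 + 0 + 2 = 6 states


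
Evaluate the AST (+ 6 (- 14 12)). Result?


Evaluate inner: (- 14 12) = 2
Evaluate root: (+ 6 2) = 8
Result: 8


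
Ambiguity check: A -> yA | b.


right-linear, alternatives start with distinct terminals 'y' vs 'b': unique leftmost derivation
Unambiguous


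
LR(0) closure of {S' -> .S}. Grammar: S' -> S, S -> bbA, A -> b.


Start: S' -> .S
For each item with dot before a nonterminal B, add B -> .γ for every B-production
Closure: [S' -> .S, S -> .bbA]


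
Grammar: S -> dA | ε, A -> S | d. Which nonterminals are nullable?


A nonterminal is nullable iff some alternative derives ε (directly, or every symbol in it is nullable)
Nullable: {A, S}


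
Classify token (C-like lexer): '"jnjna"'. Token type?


Pattern: double-quoted sequence
Type: STRING_LITERAL


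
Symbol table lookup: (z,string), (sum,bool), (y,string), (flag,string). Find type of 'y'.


Lookup 'y' → type string


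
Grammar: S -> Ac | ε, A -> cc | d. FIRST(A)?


Per alternative of A: FIRST(cc) = {c}; FIRST(d) = {d}
FIRST(A) = {c, d}


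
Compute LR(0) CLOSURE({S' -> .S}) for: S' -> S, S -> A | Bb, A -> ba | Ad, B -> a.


Start: S' -> .S
For each item with dot before a nonterminal B, add B -> .γ for every B-production
Closure: [S' -> .S, S -> .A, S -> .Bb, A -> .ba, A -> .Ad, B -> .a]


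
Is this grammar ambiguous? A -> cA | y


right-linear, alternatives start with distinct terminals 'c' vs 'y': unique leftmost derivation
Unambiguous


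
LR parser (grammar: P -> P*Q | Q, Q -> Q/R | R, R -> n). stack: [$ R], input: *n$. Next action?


'R' (not preceded by Q/) is the handle for Q -> R
Action: reduce (Q -> R)


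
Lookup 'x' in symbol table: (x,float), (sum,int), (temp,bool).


Lookup 'x' → type float


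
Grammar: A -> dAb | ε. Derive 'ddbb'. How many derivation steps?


Derivation: A => dAb => ddAbb => ddbb
Steps: 3


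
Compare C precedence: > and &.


'>' is relational (level 7); '&' is bitwise AND (level 5)
Higher level binds tighter
'>' has higher precedence than '&'


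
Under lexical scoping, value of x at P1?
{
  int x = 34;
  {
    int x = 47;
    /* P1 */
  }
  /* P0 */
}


x declared in the same block as P1
x = 47


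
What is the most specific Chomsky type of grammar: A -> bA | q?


Right-linear: every RHS is a terminal or a terminal followed by one nonterminal
Classification: Type 3 (Regular)


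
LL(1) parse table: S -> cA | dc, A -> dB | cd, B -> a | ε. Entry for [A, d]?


For [A, d]: 'd' ∈ FIRST(dB)
Entry: A -> dB


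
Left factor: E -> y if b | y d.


Common prefix: 'y'
Factored: E -> y E', E' -> if b | d


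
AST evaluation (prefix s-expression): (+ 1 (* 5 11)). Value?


Evaluate inner: (* 5 11) = 55
Evaluate root: (+ 1 55) = 56
Result: 56


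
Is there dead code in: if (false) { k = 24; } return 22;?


condition is constant false, so the whole block is unreachable
Dead: 'if (false) { k = 24; }'


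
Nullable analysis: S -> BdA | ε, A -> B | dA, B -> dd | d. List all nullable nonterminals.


A nonterminal is nullable iff some alternative derives ε (directly, or every symbol in it is nullable)
Nullable: {S}


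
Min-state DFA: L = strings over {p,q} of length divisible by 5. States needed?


Track length mod 5: states 0..4, accept at 0
Minimal DFA: 5 states


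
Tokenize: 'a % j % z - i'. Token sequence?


Scan left to right, longest-match per lexeme
Tokens: ID(a), OP(%), ID(j), OP(%), ID(z), OP(-), ID(i)


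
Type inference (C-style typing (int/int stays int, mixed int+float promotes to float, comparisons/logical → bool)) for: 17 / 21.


Operand types: int / int
Rule: mixed int/float promotes to float; int/int stays int
Result type: int


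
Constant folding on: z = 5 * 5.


5 * 5 = 25 at compile time
Optimized: z = 25


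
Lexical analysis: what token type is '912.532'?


Pattern: digits with a decimal point
Type: FLOAT_LITERAL


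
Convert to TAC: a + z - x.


Break into single-operator statements:
t1 = a + z
t2 = t1 - x


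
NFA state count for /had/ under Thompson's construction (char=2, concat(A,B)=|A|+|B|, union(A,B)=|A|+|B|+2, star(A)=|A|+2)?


Syntax tree has 3 char leaf(s), 0 union(s), 0 star(s)
chars contribute 3×2 = 6; each union adds +2; each star adds +2
Total: 6 + 0 + 0 = 6 states


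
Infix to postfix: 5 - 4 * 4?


* has higher precedence, evaluate 4*4 first
Postfix: 5 4 4 * -


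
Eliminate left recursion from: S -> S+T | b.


Left-recursive alternatives: S+T; non-recursive: b
Introduce S': S -> bS', S' -> +TS' | ε


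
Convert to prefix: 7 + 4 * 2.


'*' binds tighter: tree is (+ 7 (* 4 2))
Prefix: + 7 * 4 2


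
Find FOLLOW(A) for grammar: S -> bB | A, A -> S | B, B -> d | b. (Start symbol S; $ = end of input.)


$ ∈ FOLLOW(S). For each A -> αBβ: add FIRST(β)\{ε} to FOLLOW(B); if β nullable, add FOLLOW(A).
FOLLOW(A) = {$}


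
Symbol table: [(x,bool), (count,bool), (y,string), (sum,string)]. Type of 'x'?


Lookup 'x' → type bool


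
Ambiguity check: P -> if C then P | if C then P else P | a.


dangling else: 'if C then if C then a else a' parses two ways
Ambiguous


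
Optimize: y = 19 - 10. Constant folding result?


19 - 10 = 9 at compile time
Optimized: y = 9


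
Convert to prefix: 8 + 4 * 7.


'*' binds tighter: tree is (+ 8 (* 4 7))
Prefix: + 8 * 4 7


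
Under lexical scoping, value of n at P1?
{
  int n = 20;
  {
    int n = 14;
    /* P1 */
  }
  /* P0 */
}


n declared in the same block as P1
n = 14


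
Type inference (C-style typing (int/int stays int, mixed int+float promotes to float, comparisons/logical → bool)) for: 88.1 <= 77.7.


Operand types: float <= float
Rule: comparison yields bool
Result type: bool


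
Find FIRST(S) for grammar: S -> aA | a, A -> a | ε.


Per alternative of S: FIRST(aA) = {a}; FIRST(a) = {a}
FIRST(S) = {a}


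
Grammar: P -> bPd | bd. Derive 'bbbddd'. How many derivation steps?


Derivation: P => bPd => bbPdd => bbbddd
Steps: 3


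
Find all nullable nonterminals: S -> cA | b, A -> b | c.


A nonterminal is nullable iff some alternative derives ε (directly, or every symbol in it is nullable)
Nullable: {}


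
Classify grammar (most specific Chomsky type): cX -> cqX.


LHS has context (more than one symbol) and |LHS| ≤ |RHS|
Classification: Type 1 (Context-Sensitive)


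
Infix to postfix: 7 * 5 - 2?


Left to right (same or higher precedence on left)
Postfix: 7 5 * 2 -


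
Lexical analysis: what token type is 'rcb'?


Pattern: letter/underscore followed by alphanumerics, not a keyword
Type: IDENTIFIER


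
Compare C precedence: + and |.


'+' is additive (level 9); '|' is bitwise OR (level 3)
Higher level binds tighter
'+' has higher precedence than '|'


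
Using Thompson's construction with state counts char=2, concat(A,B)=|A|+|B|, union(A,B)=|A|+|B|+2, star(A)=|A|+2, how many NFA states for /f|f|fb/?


Syntax tree has 4 char leaf(s), 2 union(s), 0 star(s)
chars contribute 4×2 = 8; each union adds +2; each star adds +2
Total: 8 + 4 + 0 = 12 states


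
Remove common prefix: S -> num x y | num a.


Common prefix: 'num'
Factored: S -> num S', S' -> x y | a


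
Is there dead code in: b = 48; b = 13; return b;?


first assignment to b is overwritten before any read
Dead: 'b = 48'


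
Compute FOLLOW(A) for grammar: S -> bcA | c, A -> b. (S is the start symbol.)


$ ∈ FOLLOW(S). For each A -> αBβ: add FIRST(β)\{ε} to FOLLOW(B); if β nullable, add FOLLOW(A).
FOLLOW(A) = {$}


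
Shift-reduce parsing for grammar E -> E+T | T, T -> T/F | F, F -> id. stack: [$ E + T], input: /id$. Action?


'/' can extend T; shift to build T -> T/F
Action: shift


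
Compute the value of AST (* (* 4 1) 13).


Evaluate inner: (* 4 1) = 4
Evaluate root: (* 4 13) = 52
Result: 52


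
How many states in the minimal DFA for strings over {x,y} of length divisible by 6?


Track length mod 6: states 0..5, accept at 0
Minimal DFA: 6 states


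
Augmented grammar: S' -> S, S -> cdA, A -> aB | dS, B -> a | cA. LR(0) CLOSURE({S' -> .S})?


Start: S' -> .S
For each item with dot before a nonterminal B, add B -> .γ for every B-production
Closure: [S' -> .S, S -> .cdA]


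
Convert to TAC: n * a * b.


Break into single-operator statements:
t1 = n * a
t2 = t1 * b


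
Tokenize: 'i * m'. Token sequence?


Scan left to right, longest-match per lexeme
Tokens: ID(i), OP(*), ID(m)


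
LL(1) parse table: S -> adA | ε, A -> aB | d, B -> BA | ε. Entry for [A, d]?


For [A, d]: 'd' ∈ FIRST(d)
Entry: A -> d


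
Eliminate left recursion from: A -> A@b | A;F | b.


Left-recursive alternatives: A@b, A;F; non-recursive: b
Introduce A': A -> bA', A' -> @bA' | ;FA' | ε


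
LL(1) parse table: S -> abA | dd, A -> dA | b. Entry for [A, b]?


For [A, b]: 'b' ∈ FIRST(b)
Entry: A -> b


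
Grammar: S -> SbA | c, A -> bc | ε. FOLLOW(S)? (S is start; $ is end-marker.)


$ ∈ FOLLOW(S). For each A -> αBβ: add FIRST(β)\{ε} to FOLLOW(B); if β nullable, add FOLLOW(A).
FOLLOW(S) = {$, b}


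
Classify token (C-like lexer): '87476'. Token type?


Pattern: digits only
Type: INTEGER_LITERAL


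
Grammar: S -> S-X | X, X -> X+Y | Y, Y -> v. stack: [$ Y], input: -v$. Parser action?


'Y' (not preceded by X+) is the handle for X -> Y
Action: reduce (X -> Y)


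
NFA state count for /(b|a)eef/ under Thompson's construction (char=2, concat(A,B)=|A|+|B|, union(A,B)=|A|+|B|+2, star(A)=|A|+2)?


Syntax tree has 5 char leaf(s), 1 union(s), 0 star(s)
chars contribute 5×2 = 10; each union adds +2; each star adds +2
Total: 10 + 2 + 0 = 12 states


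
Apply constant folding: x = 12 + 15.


12 + 15 = 27 at compile time
Optimized: x = 27


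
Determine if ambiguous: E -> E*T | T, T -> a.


precedence layered via separate nonterminal T: deterministic
Unambiguous


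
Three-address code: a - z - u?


Break into single-operator statements:
t1 = a - z
t2 = t1 - u


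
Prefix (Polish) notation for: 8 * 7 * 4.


left-to-right (same/higher precedence on left): tree is (* (* 8 7) 4)
Prefix: * * 8 7 4


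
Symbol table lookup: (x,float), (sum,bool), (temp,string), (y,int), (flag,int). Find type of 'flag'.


Lookup 'flag' → type int


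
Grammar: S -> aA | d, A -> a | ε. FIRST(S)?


Per alternative of S: FIRST(aA) = {a}; FIRST(d) = {d}
FIRST(S) = {a, d}


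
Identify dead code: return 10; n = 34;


statement follows a return and is unreachable
Dead: 'n = 34'


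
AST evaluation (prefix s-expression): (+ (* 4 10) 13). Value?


Evaluate inner: (* 4 10) = 40
Evaluate root: (+ 40 13) = 53
Result: 53


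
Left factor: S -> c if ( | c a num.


Common prefix: 'c'
Factored: S -> c S', S' -> if ( | a num


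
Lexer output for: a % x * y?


Scan left to right, longest-match per lexeme
Tokens: ID(a), OP(%), ID(x), OP(*), ID(y)


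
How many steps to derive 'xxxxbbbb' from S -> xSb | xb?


Derivation: S => xSb => xxSbb => xxxSbbb => xxxxbbbb
Steps: 4


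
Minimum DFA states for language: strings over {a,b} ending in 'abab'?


Track the longest suffix of input matching a prefix of 'abab': 5 classes (prefixes of length 0..4)
Minimal DFA: 5 states


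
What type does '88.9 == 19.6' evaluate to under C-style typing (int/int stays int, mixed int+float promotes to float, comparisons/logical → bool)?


Operand types: float == float
Rule: comparison yields bool
Result type: bool


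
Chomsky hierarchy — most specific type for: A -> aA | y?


Right-linear: every RHS is a terminal or a terminal followed by one nonterminal
Classification: Type 3 (Regular)


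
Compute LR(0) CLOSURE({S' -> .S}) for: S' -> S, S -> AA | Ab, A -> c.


Start: S' -> .S
For each item with dot before a nonterminal B, add B -> .γ for every B-production
Closure: [S' -> .S, S -> .AA, S -> .Ab, A -> .c]


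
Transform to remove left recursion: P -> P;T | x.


Left-recursive alternatives: P;T; non-recursive: x
Introduce P': P -> xP', P' -> ;TP' | ε


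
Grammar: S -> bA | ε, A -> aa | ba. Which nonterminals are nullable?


A nonterminal is nullable iff some alternative derives ε (directly, or every symbol in it is nullable)
Nullable: {S}


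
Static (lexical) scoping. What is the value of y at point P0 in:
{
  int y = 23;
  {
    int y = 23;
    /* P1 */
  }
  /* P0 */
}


y declared in the same block as P0
y = 23


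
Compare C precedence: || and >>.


'>>' is shift (level 8); '||' is logical OR (level 1)
Higher level binds tighter
'>>' has higher precedence than '||'


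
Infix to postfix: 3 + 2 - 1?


Left to right (same or higher precedence on left)
Postfix: 3 2 + 1 -


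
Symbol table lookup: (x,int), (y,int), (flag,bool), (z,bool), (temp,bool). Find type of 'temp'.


Lookup 'temp' → type bool


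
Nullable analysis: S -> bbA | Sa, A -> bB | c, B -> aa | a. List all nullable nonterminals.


A nonterminal is nullable iff some alternative derives ε (directly, or every symbol in it is nullable)
Nullable: {}


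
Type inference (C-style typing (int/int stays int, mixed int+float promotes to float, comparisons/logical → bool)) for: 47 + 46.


Operand types: int + int
Rule: mixed int/float promotes to float; int/int stays int
Result type: int


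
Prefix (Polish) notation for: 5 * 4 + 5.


left-to-right (same/higher precedence on left): tree is (+ (* 5 4) 5)
Prefix: + * 5 4 5


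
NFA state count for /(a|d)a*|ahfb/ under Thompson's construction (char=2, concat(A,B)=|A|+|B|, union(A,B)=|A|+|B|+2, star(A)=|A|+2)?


Syntax tree has 7 char leaf(s), 2 union(s), 1 star(s)
chars contribute 7×2 = 14; each union adds +2; each star adds +2
Total: 14 + 4 + 2 = 20 states


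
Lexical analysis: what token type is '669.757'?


Pattern: digits with a decimal point
Type: FLOAT_LITERAL


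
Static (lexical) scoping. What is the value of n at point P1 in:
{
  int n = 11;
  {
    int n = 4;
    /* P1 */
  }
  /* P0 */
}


n declared in the same block as P1
n = 4


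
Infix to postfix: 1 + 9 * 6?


* has higher precedence, evaluate 9*6 first
Postfix: 1 9 6 * +


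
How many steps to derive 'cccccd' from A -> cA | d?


Derivation: A => cA => ccA => cccA => ccccA => cccccA => cccccd
Steps: 6


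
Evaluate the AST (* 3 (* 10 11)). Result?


Evaluate inner: (* 10 11) = 110
Evaluate root: (* 3 110) = 330
Result: 330


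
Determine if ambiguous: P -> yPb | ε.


balanced y^n…b^n: each string has a unique parse
Unambiguous


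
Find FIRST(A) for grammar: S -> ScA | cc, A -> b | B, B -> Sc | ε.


Per alternative of A: FIRST(b) = {b}; FIRST(B) = {c, ε}
FIRST(A) = {b, c, ε}


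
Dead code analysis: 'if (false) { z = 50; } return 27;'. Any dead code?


condition is constant false, so the whole block is unreachable
Dead: 'if (false) { z = 50; }'


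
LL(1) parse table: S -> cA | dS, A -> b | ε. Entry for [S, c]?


For [S, c]: 'c' ∈ FIRST(cA)
Entry: S -> cA


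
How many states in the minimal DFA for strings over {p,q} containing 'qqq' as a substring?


KMP-style automaton: 3 progress states + 1 absorbing accept = 4
Minimal DFA: 4 states


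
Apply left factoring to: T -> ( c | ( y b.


Common prefix: '('
Factored: T -> ( T', T' -> c | y b


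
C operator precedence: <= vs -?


'-' is additive (level 9); '<=' is relational (level 7)
Higher level binds tighter
'-' has higher precedence than '<='


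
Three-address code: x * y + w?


Break into single-operator statements:
t1 = x * y
t2 = t1 + w


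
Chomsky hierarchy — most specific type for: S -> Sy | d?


Left-linear: every RHS is a terminal or one nonterminal followed by a terminal
Classification: Type 3 (Regular)


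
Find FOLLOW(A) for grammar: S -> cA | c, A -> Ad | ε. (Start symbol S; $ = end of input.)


$ ∈ FOLLOW(S). For each A -> αBβ: add FIRST(β)\{ε} to FOLLOW(B); if β nullable, add FOLLOW(A).
FOLLOW(A) = {$, d}


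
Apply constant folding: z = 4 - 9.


4 - 9 = -5 at compile time
Optimized: z = -5


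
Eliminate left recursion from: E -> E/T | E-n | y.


Left-recursive alternatives: E/T, E-n; non-recursive: y
Introduce E': E -> yE', E' -> /TE' | -nE' | ε


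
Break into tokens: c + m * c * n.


Scan left to right, longest-match per lexeme
Tokens: ID(c), OP(+), ID(m), OP(*), ID(c), OP(*), ID(n)


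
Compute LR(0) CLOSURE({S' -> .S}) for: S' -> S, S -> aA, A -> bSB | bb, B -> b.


Start: S' -> .S
For each item with dot before a nonterminal B, add B -> .γ for every B-production
Closure: [S' -> .S, S -> .aA]


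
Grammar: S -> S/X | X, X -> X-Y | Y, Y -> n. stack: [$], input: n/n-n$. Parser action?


no handle on stack; shift 'n'
Action: shift


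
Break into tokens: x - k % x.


Scan left to right, longest-match per lexeme
Tokens: ID(x), OP(-), ID(k), OP(%), ID(x)


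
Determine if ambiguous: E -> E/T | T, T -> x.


precedence layered via separate nonterminal T: deterministic
Unambiguous


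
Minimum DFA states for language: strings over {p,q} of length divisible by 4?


Track length mod 4: states 0..3, accept at 0
Minimal DFA: 4 states


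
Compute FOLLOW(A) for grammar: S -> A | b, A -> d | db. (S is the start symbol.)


$ ∈ FOLLOW(S). For each A -> αBβ: add FIRST(β)\{ε} to FOLLOW(B); if β nullable, add FOLLOW(A).
FOLLOW(A) = {$}


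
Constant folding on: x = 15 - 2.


15 - 2 = 13 at compile time
Optimized: x = 13


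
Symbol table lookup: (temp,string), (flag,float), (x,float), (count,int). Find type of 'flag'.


Lookup 'flag' → type float


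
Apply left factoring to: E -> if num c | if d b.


Common prefix: 'if'
Factored: E -> if E', E' -> num c | d b


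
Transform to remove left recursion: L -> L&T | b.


Left-recursive alternatives: L&T; non-recursive: b
Introduce L': L -> bL', L' -> &TL' | ε


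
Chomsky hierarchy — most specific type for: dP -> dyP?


LHS has context (more than one symbol) and |LHS| ≤ |RHS|
Classification: Type 1 (Context-Sensitive)


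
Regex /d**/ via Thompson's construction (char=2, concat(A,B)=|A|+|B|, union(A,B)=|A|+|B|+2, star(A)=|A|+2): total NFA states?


Syntax tree has 1 char leaf(s), 0 union(s), 2 star(s)
chars contribute 1×2 = 2; each union adds +2; each star adds +2
Total: 2 + 0 + 4 = 6 states


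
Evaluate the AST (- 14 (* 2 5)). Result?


Evaluate inner: (* 2 5) = 10
Evaluate root: (- 14 10) = 4
Result: 4


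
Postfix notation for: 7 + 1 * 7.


* has higher precedence, evaluate 1*7 first
Postfix: 7 1 7 * +


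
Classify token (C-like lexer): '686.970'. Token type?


Pattern: digits with a decimal point
Type: FLOAT_LITERAL


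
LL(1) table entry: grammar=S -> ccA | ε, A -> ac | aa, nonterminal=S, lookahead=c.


For [S, c]: 'c' ∈ FIRST(ccA)
Entry: S -> ccA


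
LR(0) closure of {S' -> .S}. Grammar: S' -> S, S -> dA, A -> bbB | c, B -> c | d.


Start: S' -> .S
For each item with dot before a nonterminal B, add B -> .γ for every B-production
Closure: [S' -> .S, S -> .dA]


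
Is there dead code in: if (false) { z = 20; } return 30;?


condition is constant false, so the whole block is unreachable
Dead: 'if (false) { z = 20; }'


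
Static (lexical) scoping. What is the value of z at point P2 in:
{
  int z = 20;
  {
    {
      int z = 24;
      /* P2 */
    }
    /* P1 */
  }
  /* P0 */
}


z declared in the same block as P2
z = 24


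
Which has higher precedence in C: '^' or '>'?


'>' is relational (level 7); '^' is bitwise XOR (level 4)
Higher level binds tighter
'>' has higher precedence than '^'


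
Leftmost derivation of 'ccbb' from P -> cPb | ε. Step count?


Derivation: P => cPb => ccPbb => ccbb
Steps: 3


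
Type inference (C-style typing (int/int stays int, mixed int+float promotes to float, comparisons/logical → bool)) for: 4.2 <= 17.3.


Operand types: float <= float
Rule: comparison yields bool
Result type: bool


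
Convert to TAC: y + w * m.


Break into single-operator statements:
t1 = w * m
t2 = y + t1


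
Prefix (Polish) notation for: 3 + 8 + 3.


left-to-right (same/higher precedence on left): tree is (+ (+ 3 8) 3)
Prefix: + + 3 8 3


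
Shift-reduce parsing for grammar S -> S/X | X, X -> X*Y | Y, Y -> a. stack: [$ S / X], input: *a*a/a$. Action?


'*' can extend X; shift to build X -> X*Y
Action: shift


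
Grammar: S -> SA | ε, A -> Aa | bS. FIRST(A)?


Per alternative of A: FIRST(Aa) = {b}; FIRST(bS) = {b}
FIRST(A) = {b}


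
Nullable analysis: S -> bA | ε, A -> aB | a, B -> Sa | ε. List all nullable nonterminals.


A nonterminal is nullable iff some alternative derives ε (directly, or every symbol in it is nullable)
Nullable: {B, S}


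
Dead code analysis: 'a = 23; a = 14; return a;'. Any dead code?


first assignment to a is overwritten before any read
Dead: 'a = 23'


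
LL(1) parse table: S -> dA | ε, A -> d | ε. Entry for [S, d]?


For [S, d]: 'd' ∈ FIRST(dA)
Entry: S -> dA


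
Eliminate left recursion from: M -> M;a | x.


Left-recursive alternatives: M;a; non-recursive: x
Introduce M': M -> xM', M' -> ;aM' | ε


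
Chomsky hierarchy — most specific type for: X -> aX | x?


Right-linear: every RHS is a terminal or a terminal followed by one nonterminal
Classification: Type 3 (Regular)


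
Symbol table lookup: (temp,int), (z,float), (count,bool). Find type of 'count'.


Lookup 'count' → type bool


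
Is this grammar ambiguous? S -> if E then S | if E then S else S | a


dangling else: 'if E then if E then a else a' parses two ways
Ambiguous


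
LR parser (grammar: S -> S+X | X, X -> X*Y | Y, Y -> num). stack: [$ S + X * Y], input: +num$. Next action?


handle 'X*Y' on top
Action: reduce (X -> X*Y)


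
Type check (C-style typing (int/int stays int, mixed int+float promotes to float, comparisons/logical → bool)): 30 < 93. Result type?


Operand types: int < int
Rule: comparison yields bool
Result type: bool


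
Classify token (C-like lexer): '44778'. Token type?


Pattern: digits only
Type: INTEGER_LITERAL


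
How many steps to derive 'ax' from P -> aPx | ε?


Derivation: P => aPx => ax
Steps: 2


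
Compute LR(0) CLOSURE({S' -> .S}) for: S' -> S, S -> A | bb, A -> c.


Start: S' -> .S
For each item with dot before a nonterminal B, add B -> .γ for every B-production
Closure: [S' -> .S, S -> .A, S -> .bb, A -> .c]


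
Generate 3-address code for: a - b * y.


Break into single-operator statements:
t1 = b * y
t2 = a - t1


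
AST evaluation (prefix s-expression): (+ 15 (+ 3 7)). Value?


Evaluate inner: (+ 3 7) = 10
Evaluate root: (+ 15 10) = 25
Result: 25


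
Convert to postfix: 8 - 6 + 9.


Left to right (same or higher precedence on left)
Postfix: 8 6 - 9 +


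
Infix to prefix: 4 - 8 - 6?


left-to-right (same/higher precedence on left): tree is (- (- 4 8) 6)
Prefix: - - 4 8 6


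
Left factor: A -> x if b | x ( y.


Common prefix: 'x'
Factored: A -> x A', A' -> if b | ( y


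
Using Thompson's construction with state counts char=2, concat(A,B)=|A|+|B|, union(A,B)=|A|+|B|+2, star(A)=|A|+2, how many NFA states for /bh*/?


Syntax tree has 2 char leaf(s), 0 union(s), 1 star(s)
chars contribute 2×2 = 4; each union adds +2; each star adds +2
Total: 4 + 0 + 2 = 6 states


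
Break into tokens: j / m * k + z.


Scan left to right, longest-match per lexeme
Tokens: ID(j), OP(/), ID(m), OP(*), ID(k), OP(+), ID(z)


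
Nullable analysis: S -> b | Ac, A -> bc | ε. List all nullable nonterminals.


A nonterminal is nullable iff some alternative derives ε (directly, or every symbol in it is nullable)
Nullable: {A}


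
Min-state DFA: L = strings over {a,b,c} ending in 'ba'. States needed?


Track the longest suffix of input matching a prefix of 'ba': 3 classes (prefixes of length 0..2)
Minimal DFA: 3 states


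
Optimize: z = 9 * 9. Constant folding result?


9 * 9 = 81 at compile time
Optimized: z = 81


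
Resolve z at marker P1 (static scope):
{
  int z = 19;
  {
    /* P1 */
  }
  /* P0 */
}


P1's block does not declare z; resolves to the enclosing declaration at depth 0
z = 19


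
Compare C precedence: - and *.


'*' is multiplicative (level 10); '-' is additive (level 9)
Higher level binds tighter
'*' has higher precedence than '-'


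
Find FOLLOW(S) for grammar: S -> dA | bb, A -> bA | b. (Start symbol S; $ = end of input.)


$ ∈ FOLLOW(S). For each A -> αBβ: add FIRST(β)\{ε} to FOLLOW(B); if β nullable, add FOLLOW(A).
FOLLOW(S) = {$}


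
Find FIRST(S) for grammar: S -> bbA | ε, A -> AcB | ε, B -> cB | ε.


Per alternative of S: FIRST(bbA) = {b}; FIRST(ε) = {ε}
FIRST(S) = {b, ε}


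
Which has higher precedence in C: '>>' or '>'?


'>>' is shift (level 8); '>' is relational (level 7)
Higher level binds tighter
'>>' has higher precedence than '>'


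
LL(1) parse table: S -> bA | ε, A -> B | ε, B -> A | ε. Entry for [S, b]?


For [S, b]: 'b' ∈ FIRST(bA)
Entry: S -> bA


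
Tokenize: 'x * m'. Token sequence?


Scan left to right, longest-match per lexeme
Tokens: ID(x), OP(*), ID(m)


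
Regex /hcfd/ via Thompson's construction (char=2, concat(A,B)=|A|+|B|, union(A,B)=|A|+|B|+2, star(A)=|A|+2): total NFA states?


Syntax tree has 4 char leaf(s), 0 union(s), 0 star(s)
chars contribute 4×2 = 8; each union adds +2; each star adds +2
Total: 8 + 0 + 0 = 8 states


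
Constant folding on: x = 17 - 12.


17 - 12 = 5 at compile time
Optimized: x = 5


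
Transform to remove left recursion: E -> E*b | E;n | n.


Left-recursive alternatives: E*b, E;n; non-recursive: n
Introduce E': E -> nE', E' -> *bE' | ;nE' | ε


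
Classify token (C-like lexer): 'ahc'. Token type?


Pattern: letter/underscore followed by alphanumerics, not a keyword
Type: IDENTIFIER


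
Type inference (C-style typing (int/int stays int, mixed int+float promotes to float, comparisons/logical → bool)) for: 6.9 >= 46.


Operand types: float >= int
Rule: comparison yields bool
Result type: bool


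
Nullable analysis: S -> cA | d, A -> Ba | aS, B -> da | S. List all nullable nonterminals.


A nonterminal is nullable iff some alternative derives ε (directly, or every symbol in it is nullable)
Nullable: {}


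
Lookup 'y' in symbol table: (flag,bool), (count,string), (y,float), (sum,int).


Lookup 'y' → type float


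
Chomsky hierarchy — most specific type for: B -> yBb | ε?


Single nonterminal LHS, but y^n b^n is not regular
Classification: Type 2 (Context-Free)


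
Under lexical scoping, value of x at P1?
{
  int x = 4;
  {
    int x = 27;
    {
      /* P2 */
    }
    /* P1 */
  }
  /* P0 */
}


x declared in the same block as P1
x = 27


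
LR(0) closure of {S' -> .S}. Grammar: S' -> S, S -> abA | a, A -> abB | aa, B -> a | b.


Start: S' -> .S
For each item with dot before a nonterminal B, add B -> .γ for every B-production
Closure: [S' -> .S, S -> .abA, S -> .a]


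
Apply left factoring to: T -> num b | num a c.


Common prefix: 'num'
Factored: T -> num T', T' -> b | a c


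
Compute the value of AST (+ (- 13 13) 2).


Evaluate inner: (- 13 13) = 0
Evaluate root: (+ 0 2) = 2
Result: 2


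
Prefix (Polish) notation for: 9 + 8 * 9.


'*' binds tighter: tree is (+ 9 (* 8 9))
Prefix: + 9 * 8 9


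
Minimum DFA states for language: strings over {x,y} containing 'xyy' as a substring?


KMP-style automaton: 3 progress states + 1 absorbing accept = 4
Minimal DFA: 4 states


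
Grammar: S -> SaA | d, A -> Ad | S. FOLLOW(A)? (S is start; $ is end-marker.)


$ ∈ FOLLOW(S). For each A -> αBβ: add FIRST(β)\{ε} to FOLLOW(B); if β nullable, add FOLLOW(A).
FOLLOW(A) = {$, a, d}


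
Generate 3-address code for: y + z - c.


Break into single-operator statements:
t1 = y + z
t2 = t1 - c


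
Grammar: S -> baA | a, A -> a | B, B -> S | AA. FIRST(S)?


Per alternative of S: FIRST(baA) = {b}; FIRST(a) = {a}
FIRST(S) = {a, b}


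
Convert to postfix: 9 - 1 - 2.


Left to right (same or higher precedence on left)
Postfix: 9 1 - 2 -


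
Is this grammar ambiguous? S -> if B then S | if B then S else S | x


dangling else: 'if B then if B then x else x' parses two ways
Ambiguous


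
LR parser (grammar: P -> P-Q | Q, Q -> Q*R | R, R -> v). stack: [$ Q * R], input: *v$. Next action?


handle 'Q*R' on top
Action: reduce (Q -> Q*R)


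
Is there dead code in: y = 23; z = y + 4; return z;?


y is read by z's definition; z is returned
No dead code


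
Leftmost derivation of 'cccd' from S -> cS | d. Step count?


Derivation: S => cS => ccS => cccS => cccd
Steps: 4


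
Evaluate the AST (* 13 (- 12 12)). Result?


Evaluate inner: (- 12 12) = 0
Evaluate root: (* 13 0) = 0
Result: 0


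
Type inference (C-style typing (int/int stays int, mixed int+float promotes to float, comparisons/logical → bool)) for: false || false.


Operand types: bool || bool
Rule: logical operators take bool operands and yield bool
Result type: bool


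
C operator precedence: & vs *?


'*' is multiplicative (level 10); '&' is bitwise AND (level 5)
Higher level binds tighter
'*' has higher precedence than '&'


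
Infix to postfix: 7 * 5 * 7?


Left to right (same or higher precedence on left)
Postfix: 7 5 * 7 *


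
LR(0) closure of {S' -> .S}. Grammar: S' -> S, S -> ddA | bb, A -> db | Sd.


Start: S' -> .S
For each item with dot before a nonterminal B, add B -> .γ for every B-production
Closure: [S' -> .S, S -> .ddA, S -> .bb]


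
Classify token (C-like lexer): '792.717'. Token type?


Pattern: digits with a decimal point
Type: FLOAT_LITERAL


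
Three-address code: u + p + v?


Break into single-operator statements:
t1 = u + p
t2 = t1 + v


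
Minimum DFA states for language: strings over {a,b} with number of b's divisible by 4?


Track (count of b) mod 4: states 0..3, accept at 0
Minimal DFA: 4 states


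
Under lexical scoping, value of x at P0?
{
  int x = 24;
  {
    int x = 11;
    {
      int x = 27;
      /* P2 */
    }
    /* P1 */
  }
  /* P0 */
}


x declared in the same block as P0
x = 24


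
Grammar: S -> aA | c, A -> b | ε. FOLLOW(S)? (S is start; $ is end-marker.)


$ ∈ FOLLOW(S). For each A -> αBβ: add FIRST(β)\{ε} to FOLLOW(B); if β nullable, add FOLLOW(A).
FOLLOW(S) = {$}


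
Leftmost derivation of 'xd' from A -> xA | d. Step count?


Derivation: A => xA => xd
Steps: 2


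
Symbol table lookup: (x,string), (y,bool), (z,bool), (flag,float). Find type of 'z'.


Lookup 'z' → type bool


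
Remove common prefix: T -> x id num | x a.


Common prefix: 'x'
Factored: T -> x T', T' -> id num | a


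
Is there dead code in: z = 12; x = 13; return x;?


z is assigned but never read
Dead: 'z = 12'


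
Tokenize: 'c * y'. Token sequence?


Scan left to right, longest-match per lexeme
Tokens: ID(c), OP(*), ID(y)


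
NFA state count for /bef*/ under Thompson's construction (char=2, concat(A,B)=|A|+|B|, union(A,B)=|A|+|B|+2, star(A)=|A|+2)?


Syntax tree has 3 char leaf(s), 0 union(s), 1 star(s)
chars contribute 3×2 = 6; each union adds +2; each star adds +2
Total: 6 + 0 + 2 = 8 states


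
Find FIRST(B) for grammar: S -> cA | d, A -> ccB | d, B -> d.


Per alternative of B: FIRST(d) = {d}
FIRST(B) = {d}


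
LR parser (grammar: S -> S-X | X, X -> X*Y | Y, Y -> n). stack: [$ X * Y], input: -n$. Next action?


handle 'X*Y' on top
Action: reduce (X -> X*Y)


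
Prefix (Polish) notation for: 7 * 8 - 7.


left-to-right (same/higher precedence on left): tree is (- (* 7 8) 7)
Prefix: - * 7 8 7


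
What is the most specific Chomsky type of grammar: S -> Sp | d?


Left-linear: every RHS is a terminal or one nonterminal followed by a terminal
Classification: Type 3 (Regular)


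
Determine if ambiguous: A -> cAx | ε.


balanced c^n…x^n: each string has a unique parse
Unambiguous


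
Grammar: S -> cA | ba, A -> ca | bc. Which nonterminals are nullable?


A nonterminal is nullable iff some alternative derives ε (directly, or every symbol in it is nullable)
Nullable: {}


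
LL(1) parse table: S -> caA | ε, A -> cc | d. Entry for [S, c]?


For [S, c]: 'c' ∈ FIRST(caA)
Entry: S -> caA


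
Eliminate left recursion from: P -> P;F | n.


Left-recursive alternatives: P;F; non-recursive: n
Introduce P': P -> nP', P' -> ;FP' | ε


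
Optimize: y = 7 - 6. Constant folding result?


7 - 6 = 1 at compile time
Optimized: y = 1


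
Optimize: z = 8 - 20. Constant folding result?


8 - 20 = -12 at compile time
Optimized: z = -12


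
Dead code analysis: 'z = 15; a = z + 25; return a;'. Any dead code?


z is read by a's definition; a is returned
No dead code


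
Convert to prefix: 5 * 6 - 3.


left-to-right (same/higher precedence on left): tree is (- (* 5 6) 3)
Prefix: - * 5 6 3


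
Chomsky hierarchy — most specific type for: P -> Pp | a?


Left-linear: every RHS is a terminal or one nonterminal followed by a terminal
Classification: Type 3 (Regular)


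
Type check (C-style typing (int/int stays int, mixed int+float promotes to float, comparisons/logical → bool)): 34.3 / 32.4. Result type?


Operand types: float / float
Rule: mixed int/float promotes to float; int/int stays int
Result type: float


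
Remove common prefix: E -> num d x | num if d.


Common prefix: 'num'
Factored: E -> num E', E' -> d x | if d


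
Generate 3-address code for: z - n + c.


Break into single-operator statements:
t1 = z - n
t2 = t1 + c


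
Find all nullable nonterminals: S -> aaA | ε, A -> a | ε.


A nonterminal is nullable iff some alternative derives ε (directly, or every symbol in it is nullable)
Nullable: {A, S}


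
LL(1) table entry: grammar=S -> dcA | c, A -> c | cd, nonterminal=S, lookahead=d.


For [S, d]: 'd' ∈ FIRST(dcA)
Entry: S -> dcA


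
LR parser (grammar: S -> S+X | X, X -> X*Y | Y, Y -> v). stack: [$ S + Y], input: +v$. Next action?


'Y' (not preceded by X*) is the handle for X -> Y
Action: reduce (X -> Y)


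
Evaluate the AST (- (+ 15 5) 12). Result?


Evaluate inner: (+ 15 5) = 20
Evaluate root: (- 20 12) = 8
Result: 8


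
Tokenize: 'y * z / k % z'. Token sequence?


Scan left to right, longest-match per lexeme
Tokens: ID(y), OP(*), ID(z), OP(/), ID(k), OP(%), ID(z)


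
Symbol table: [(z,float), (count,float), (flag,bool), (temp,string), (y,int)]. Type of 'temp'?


Lookup 'temp' → type string


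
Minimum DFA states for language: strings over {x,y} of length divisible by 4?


Track length mod 4: states 0..3, accept at 0
Minimal DFA: 4 states
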